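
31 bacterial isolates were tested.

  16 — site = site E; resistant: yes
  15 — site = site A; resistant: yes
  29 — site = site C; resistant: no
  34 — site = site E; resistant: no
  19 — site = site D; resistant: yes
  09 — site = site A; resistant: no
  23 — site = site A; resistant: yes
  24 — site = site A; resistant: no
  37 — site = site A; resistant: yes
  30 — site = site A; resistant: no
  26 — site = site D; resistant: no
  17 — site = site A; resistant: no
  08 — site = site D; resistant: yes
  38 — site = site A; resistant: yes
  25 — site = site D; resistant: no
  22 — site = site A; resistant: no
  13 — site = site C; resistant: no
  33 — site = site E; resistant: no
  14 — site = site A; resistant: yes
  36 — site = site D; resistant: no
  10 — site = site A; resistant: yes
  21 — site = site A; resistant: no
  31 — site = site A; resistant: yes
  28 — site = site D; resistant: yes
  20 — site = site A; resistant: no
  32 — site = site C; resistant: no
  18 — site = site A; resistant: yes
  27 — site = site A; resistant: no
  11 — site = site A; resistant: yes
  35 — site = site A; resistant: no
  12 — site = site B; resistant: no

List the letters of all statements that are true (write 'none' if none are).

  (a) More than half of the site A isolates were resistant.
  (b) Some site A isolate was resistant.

|A| = 18, |A ∩ B| = 9, |A ∖ B| = 9.
(a) |A ∩ B| > |A ∖ B|: fails.
(b) A ∩ B ≠ ∅ (|A ∩ B| ≥ 1): holds.

(b)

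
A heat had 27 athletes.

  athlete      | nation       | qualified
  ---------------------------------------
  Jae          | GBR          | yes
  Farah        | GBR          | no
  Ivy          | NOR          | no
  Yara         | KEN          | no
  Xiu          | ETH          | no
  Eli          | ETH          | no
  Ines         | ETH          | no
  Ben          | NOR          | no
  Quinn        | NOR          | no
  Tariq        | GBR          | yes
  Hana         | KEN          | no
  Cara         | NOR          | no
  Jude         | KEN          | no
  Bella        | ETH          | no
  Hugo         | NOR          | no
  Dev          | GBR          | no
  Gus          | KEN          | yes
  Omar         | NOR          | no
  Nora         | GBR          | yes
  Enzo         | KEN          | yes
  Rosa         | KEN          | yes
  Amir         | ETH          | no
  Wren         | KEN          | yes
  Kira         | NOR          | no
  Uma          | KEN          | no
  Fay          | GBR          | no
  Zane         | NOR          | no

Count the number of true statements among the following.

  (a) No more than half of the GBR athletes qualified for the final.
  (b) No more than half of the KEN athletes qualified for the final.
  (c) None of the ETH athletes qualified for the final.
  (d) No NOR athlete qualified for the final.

4

(a) GBR: |A| = 6, |A ∩ B| = 3; needs |A ∩ B| ≤ |A ∖ B| — true.
(b) KEN: |A| = 8, |A ∩ B| = 4; needs |A ∩ B| ≤ |A ∖ B| — true.
(c) ETH: |A| = 5, |A ∩ B| = 0; needs A ∩ B = ∅ (|A ∩ B| = 0) — true.
(d) NOR: |A| = 8, |A ∩ B| = 0; needs A ∩ B = ∅ (|A ∩ B| = 0) — true.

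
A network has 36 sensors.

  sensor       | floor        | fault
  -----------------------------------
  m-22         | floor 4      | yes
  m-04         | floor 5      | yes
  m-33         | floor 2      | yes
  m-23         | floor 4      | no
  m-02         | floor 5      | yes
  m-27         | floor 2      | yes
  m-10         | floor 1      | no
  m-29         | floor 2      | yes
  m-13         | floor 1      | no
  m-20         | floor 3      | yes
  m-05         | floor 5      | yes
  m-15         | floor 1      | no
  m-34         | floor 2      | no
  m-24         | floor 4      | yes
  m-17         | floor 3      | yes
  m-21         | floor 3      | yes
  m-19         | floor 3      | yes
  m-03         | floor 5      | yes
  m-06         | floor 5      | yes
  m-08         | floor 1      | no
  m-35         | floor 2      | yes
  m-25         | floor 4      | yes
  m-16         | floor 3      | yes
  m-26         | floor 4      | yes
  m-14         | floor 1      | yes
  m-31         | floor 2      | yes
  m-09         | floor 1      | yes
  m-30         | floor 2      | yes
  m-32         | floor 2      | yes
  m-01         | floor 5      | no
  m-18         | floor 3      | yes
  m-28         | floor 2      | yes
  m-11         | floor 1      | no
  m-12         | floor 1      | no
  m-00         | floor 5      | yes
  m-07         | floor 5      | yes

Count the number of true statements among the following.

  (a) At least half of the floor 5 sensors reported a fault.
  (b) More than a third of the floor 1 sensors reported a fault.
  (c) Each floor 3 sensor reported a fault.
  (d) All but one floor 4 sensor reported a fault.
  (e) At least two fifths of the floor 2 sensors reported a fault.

(a) floor 5: |A| = 8, |A ∩ B| = 7; needs |A ∩ B| ≥ |A ∖ B| — true.
(b) floor 1: |A| = 8, |A ∩ B| = 2; needs |A ∩ B| / |A| > 1/3 — false.
(c) floor 3: |A| = 6, |A ∩ B| = 6; needs A ⊆ B, i.e. every element of A is in B (|A ∖ B| = 0) — true.
(d) floor 4: |A| = 5, |A ∩ B| = 4; needs |A ∖ B| = 1 — true.
(e) floor 2: |A| = 9, |A ∩ B| = 8; needs |A ∩ B| / |A| ≥ 2/5 — true.

4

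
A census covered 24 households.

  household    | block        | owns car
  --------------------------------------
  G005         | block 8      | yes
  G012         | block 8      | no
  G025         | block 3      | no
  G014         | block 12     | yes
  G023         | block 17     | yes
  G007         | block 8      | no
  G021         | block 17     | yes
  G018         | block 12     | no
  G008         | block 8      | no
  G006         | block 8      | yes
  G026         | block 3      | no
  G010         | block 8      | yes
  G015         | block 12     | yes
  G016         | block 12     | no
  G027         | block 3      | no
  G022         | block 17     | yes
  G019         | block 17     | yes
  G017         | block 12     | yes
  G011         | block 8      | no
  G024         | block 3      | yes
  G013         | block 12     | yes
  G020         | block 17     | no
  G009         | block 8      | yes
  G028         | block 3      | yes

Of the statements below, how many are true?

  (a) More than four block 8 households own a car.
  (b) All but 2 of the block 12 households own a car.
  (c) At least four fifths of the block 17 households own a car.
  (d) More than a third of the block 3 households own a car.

3

(a) block 8: |A| = 8, |A ∩ B| = 4; needs |A ∩ B| > 4 — false.
(b) block 12: |A| = 6, |A ∩ B| = 4; needs |A ∖ B| = 2 — true.
(c) block 17: |A| = 5, |A ∩ B| = 4; needs |A ∩ B| / |A| ≥ 4/5 — true.
(d) block 3: |A| = 5, |A ∩ B| = 2; needs |A ∩ B| / |A| > 1/3 — true.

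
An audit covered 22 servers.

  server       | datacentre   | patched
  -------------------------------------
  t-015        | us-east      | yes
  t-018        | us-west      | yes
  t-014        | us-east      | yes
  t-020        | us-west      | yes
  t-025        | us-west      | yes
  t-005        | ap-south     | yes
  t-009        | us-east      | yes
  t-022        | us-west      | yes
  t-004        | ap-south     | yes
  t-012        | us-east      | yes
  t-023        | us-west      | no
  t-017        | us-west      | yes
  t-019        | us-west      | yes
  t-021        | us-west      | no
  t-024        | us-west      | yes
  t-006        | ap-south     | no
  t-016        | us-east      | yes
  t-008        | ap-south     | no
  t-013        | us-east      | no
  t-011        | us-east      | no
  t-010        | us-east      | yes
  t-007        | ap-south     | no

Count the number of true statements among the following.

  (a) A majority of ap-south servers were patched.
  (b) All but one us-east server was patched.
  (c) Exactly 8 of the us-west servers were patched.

(a) ap-south: |A| = 5, |A ∩ B| = 2; needs |A ∩ B| > |A ∖ B| — false.
(b) us-east: |A| = 8, |A ∩ B| = 6; needs |A ∖ B| = 1 — false.
(c) us-west: |A| = 9, |A ∩ B| = 7; needs |A ∩ B| = 8 — false.

0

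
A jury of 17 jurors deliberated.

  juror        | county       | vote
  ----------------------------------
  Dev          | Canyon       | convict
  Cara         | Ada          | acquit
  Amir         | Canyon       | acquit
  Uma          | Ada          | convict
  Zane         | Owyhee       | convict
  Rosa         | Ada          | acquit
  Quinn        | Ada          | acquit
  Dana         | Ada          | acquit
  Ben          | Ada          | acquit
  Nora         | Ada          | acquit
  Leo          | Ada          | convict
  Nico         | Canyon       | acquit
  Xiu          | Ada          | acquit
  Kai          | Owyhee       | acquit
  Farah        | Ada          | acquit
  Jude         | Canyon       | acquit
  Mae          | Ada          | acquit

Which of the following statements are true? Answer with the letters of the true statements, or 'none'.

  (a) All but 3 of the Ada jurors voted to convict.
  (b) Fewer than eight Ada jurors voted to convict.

(b)

|A| = 11, |A ∩ B| = 2, |A ∖ B| = 9.
(a) |A ∖ B| = 3: fails.
(b) |A ∩ B| < 8: holds.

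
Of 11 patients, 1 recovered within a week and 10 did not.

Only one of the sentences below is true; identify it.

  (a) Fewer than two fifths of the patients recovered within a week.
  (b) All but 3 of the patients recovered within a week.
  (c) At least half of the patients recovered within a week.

(a)

|A| = 11, |A ∩ B| = 1, |A ∖ B| = 10.
(a) requires |A ∩ B| / |A| < 2/5: true.
(b) requires |A ∖ B| = 3: false.
(c) requires |A ∩ B| ≥ |A ∖ B|: false.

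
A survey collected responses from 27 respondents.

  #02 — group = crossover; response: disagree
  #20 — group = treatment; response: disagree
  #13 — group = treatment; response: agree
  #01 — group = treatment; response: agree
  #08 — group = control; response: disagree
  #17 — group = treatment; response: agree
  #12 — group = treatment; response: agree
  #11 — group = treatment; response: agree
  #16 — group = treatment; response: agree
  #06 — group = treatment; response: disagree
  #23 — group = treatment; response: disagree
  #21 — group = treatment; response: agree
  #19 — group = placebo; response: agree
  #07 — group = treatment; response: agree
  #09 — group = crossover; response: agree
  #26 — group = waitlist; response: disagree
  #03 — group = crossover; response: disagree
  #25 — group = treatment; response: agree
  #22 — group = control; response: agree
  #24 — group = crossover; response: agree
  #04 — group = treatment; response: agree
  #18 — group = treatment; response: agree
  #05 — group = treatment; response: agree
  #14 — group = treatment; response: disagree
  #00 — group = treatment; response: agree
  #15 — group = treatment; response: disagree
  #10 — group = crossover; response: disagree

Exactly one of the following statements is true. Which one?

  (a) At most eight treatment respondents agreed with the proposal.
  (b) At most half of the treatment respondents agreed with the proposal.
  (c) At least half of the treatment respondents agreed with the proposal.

|A| = 18, |A ∩ B| = 13, |A ∖ B| = 5.
(a) requires |A ∩ B| ≤ 8: false.
(b) requires |A ∩ B| ≤ |A ∖ B|: false.
(c) requires |A ∩ B| ≥ |A ∖ B|: true.

(c)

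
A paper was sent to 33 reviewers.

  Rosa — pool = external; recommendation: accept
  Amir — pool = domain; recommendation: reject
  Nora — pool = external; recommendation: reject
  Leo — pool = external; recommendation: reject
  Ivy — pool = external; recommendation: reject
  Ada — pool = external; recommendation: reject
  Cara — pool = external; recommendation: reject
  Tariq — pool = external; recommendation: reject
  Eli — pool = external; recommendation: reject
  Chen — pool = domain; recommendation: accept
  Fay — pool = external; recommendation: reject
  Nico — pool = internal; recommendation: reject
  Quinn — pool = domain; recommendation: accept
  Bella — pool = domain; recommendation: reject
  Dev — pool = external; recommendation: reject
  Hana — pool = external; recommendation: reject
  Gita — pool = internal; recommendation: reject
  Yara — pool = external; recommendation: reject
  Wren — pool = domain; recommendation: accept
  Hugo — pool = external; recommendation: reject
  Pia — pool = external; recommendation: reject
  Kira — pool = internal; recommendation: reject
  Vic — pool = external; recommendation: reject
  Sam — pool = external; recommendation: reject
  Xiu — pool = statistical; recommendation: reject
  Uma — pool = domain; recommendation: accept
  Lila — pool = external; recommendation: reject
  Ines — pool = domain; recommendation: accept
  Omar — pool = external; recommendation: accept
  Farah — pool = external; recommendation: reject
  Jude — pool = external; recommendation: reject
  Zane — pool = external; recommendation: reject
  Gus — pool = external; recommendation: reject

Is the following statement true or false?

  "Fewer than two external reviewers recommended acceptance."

Truth condition: |A ∩ B| < 2.
|A| = 22, |A ∩ B| = 2, |A ∖ B| = 20.
|A ∩ B| = 2, so the statement is false.

False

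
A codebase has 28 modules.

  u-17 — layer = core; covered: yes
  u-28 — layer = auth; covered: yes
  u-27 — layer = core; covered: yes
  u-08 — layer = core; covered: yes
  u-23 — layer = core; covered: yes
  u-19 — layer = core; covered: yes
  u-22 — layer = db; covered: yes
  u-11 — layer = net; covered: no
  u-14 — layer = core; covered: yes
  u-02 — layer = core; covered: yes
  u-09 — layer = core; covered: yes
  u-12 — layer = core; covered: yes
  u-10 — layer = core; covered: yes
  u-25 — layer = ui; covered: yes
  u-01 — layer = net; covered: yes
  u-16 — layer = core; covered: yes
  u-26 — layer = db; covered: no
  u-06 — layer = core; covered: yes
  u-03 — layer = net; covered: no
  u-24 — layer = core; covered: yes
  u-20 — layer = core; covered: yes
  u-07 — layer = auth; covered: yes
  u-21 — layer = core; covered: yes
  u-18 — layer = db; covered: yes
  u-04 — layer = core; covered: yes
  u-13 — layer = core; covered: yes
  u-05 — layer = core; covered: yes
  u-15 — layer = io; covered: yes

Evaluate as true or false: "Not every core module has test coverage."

'Not every core module has test coverage' holds iff A ⊄ B (|A ∖ B| ≥ 1).
|A| = 18, |A ∩ B| = 18, |A ∖ B| = 0.
So the statement is false.

False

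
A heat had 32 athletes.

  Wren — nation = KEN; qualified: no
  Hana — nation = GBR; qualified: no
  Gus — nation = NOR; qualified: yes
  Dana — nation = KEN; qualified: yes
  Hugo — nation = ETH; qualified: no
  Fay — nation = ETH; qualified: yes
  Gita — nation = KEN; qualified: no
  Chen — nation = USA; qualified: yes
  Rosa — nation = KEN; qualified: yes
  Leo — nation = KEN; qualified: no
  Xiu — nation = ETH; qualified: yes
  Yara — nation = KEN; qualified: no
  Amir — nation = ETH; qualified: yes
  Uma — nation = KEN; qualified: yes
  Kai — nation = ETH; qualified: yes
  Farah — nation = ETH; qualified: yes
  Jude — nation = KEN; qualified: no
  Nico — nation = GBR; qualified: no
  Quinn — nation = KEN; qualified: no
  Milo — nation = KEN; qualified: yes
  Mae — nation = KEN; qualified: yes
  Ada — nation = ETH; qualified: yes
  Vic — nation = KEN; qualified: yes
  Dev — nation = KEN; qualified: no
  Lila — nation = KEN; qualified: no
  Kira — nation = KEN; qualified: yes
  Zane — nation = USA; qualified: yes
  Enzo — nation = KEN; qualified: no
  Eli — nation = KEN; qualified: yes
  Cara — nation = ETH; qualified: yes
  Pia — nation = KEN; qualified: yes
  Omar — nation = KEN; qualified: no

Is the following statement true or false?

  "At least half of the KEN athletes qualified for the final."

The determiner here denotes the relation: |A ∩ B| ≥ |A ∖ B|.
|A| = 19, |A ∩ B| = 9, |A ∖ B| = 10.
9 < 10, so the statement is false.

False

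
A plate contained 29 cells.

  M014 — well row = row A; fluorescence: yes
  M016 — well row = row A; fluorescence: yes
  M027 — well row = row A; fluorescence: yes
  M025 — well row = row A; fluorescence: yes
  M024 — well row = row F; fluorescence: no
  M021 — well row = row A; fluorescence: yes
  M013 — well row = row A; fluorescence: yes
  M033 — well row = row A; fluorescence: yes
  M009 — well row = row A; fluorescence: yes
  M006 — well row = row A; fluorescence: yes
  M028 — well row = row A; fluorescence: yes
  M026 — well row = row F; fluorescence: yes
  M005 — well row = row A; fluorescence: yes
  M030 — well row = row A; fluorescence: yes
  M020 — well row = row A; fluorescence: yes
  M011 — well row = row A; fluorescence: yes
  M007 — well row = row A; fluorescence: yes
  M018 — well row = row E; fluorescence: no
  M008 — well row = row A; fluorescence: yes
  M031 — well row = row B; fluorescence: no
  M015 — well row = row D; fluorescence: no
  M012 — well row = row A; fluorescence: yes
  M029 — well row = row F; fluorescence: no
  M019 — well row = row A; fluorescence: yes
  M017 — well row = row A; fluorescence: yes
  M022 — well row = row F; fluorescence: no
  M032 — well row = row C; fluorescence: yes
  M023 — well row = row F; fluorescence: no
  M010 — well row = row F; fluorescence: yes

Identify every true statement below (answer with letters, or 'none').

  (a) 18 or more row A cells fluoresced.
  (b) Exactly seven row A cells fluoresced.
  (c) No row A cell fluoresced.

(a)

|A| = 19, |A ∩ B| = 19, |A ∖ B| = 0.
(a) |A ∩ B| ≥ 18: holds.
(b) |A ∩ B| = 7: fails.
(c) A ∩ B = ∅ (|A ∩ B| = 0): fails.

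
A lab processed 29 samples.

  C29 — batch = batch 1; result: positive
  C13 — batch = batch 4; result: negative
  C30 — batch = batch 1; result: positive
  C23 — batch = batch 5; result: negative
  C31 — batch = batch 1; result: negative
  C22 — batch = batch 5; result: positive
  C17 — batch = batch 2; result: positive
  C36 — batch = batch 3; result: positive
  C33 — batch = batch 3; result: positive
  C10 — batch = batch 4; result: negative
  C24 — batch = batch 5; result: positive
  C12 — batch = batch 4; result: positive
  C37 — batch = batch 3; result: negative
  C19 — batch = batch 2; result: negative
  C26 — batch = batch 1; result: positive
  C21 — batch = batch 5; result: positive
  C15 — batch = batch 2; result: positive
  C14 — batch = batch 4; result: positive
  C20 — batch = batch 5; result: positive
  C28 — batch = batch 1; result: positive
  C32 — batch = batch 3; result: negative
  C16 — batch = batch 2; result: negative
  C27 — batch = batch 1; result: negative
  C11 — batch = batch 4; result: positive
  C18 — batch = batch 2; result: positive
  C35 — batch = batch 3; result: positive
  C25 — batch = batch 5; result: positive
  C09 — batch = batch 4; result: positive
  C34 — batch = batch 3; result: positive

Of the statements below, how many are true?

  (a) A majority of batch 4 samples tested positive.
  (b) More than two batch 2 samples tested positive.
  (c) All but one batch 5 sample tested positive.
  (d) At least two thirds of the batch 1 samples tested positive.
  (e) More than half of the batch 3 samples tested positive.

(a) batch 4: |A| = 6, |A ∩ B| = 4; needs |A ∩ B| > |A ∖ B| — true.
(b) batch 2: |A| = 5, |A ∩ B| = 3; needs |A ∩ B| > 2 — true.
(c) batch 5: |A| = 6, |A ∩ B| = 5; needs |A ∖ B| = 1 — true.
(d) batch 1: |A| = 6, |A ∩ B| = 4; needs |A ∩ B| / |A| ≥ 2/3 — true.
(e) batch 3: |A| = 6, |A ∩ B| = 4; needs |A ∩ B| > |A ∖ B| — true.

5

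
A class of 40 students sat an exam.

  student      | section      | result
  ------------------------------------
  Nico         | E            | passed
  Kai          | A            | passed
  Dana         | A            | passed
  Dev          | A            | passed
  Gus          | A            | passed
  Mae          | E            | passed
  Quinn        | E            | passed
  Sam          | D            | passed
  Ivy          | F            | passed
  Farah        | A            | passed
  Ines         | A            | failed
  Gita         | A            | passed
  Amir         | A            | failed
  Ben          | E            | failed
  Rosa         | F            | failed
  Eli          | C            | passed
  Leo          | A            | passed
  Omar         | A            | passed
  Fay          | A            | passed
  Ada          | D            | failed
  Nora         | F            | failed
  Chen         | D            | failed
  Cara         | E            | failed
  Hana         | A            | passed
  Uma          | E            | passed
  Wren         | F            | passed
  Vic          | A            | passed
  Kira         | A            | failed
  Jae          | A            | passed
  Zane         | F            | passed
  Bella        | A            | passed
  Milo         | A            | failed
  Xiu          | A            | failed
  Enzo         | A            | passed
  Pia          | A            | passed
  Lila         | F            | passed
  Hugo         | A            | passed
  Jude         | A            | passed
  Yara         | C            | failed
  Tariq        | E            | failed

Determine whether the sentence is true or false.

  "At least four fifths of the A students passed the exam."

False

The determiner here denotes the relation: |A ∩ B| / |A| ≥ 4/5.
|A| = 22, |A ∩ B| = 17, |A ∖ B| = 5.
|A ∩ B|/|A| = 17/22, so the statement is false.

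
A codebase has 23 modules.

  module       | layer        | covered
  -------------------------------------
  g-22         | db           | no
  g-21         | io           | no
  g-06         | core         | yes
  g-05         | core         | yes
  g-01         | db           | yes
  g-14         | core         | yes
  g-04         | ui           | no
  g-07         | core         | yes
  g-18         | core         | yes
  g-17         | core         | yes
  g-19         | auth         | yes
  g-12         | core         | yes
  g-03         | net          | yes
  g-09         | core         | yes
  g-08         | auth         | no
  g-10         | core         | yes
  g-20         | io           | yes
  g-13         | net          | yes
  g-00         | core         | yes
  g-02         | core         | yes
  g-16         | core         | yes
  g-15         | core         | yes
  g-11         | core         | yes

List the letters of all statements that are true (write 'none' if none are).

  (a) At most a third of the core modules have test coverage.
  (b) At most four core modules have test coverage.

|A| = 14, |A ∩ B| = 14, |A ∖ B| = 0.
(a) |A ∩ B| / |A| ≤ 1/3: fails.
(b) |A ∩ B| ≤ 4: fails.

none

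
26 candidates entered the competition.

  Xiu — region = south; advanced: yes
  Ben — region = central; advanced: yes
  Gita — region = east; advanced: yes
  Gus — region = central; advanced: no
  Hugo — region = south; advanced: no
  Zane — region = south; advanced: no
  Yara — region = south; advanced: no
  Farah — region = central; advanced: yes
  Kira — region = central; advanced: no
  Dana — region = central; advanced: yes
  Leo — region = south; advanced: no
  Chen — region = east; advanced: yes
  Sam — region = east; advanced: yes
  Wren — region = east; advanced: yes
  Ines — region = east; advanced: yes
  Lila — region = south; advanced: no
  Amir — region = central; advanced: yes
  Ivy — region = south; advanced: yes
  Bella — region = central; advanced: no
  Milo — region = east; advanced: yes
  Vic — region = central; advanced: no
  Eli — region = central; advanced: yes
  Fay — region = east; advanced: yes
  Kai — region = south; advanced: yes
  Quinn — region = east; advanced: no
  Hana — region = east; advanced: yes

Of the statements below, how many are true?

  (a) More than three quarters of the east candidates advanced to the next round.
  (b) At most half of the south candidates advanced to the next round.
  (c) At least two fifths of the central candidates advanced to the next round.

(a) east: |A| = 9, |A ∩ B| = 8; needs |A ∩ B| / |A| > 3/4 — true.
(b) south: |A| = 8, |A ∩ B| = 3; needs |A ∩ B| ≤ |A ∖ B| — true.
(c) central: |A| = 9, |A ∩ B| = 5; needs |A ∩ B| / |A| ≥ 2/5 — true.

3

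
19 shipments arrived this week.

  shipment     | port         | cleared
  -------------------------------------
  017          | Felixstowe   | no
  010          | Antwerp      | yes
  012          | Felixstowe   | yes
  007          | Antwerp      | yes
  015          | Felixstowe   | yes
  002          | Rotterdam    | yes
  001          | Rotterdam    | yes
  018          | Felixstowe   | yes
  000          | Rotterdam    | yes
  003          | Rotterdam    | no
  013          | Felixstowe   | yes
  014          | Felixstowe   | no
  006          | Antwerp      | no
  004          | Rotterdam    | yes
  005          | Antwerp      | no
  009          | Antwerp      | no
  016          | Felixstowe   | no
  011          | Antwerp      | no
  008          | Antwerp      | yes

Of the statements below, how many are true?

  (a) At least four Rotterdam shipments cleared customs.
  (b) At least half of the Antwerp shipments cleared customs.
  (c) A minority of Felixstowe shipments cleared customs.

(a) Rotterdam: |A| = 5, |A ∩ B| = 4; needs |A ∩ B| ≥ 4 — true.
(b) Antwerp: |A| = 7, |A ∩ B| = 3; needs |A ∩ B| ≥ |A ∖ B| — false.
(c) Felixstowe: |A| = 7, |A ∩ B| = 4; needs |A ∩ B| < |A ∖ B| — false.

1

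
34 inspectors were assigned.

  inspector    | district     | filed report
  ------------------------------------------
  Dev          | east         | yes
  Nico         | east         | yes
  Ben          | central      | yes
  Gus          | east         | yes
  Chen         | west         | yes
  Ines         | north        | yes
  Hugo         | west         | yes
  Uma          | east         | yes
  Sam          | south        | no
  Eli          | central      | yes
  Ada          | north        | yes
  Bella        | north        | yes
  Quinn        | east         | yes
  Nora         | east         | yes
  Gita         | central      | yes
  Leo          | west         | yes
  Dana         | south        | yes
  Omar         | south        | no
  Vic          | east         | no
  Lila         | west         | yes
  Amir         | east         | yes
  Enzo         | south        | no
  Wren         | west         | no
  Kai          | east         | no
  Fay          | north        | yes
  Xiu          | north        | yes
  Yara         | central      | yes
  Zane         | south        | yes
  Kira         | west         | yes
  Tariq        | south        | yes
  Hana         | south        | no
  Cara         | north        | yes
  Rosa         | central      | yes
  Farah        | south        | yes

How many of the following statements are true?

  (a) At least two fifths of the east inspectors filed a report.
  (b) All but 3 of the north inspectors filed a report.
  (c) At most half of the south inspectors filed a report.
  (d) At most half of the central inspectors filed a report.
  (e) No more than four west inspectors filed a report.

2

(a) east: |A| = 9, |A ∩ B| = 7; needs |A ∩ B| / |A| ≥ 2/5 — true.
(b) north: |A| = 6, |A ∩ B| = 6; needs |A ∖ B| = 3 — false.
(c) south: |A| = 8, |A ∩ B| = 4; needs |A ∩ B| ≤ |A ∖ B| — true.
(d) central: |A| = 5, |A ∩ B| = 5; needs |A ∩ B| ≤ |A ∖ B| — false.
(e) west: |A| = 6, |A ∩ B| = 5; needs |A ∩ B| ≤ 4 — false.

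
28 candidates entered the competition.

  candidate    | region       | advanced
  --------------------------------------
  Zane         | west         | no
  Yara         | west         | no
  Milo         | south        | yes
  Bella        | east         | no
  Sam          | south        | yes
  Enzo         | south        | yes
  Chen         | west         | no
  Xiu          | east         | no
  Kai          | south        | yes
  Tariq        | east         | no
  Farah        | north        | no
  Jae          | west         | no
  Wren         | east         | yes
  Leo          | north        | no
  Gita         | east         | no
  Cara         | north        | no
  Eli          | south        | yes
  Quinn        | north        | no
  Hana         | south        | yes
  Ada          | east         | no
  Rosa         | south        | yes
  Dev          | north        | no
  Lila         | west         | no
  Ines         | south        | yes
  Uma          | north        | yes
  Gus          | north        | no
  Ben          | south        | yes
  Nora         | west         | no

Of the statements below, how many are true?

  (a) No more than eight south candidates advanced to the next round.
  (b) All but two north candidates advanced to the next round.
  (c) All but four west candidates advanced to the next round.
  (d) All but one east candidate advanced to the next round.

(a) south: |A| = 9, |A ∩ B| = 9; needs |A ∩ B| ≤ 8 — false.
(b) north: |A| = 7, |A ∩ B| = 1; needs |A ∖ B| = 2 — false.
(c) west: |A| = 6, |A ∩ B| = 0; needs |A ∖ B| = 4 — false.
(d) east: |A| = 6, |A ∩ B| = 1; needs |A ∖ B| = 1 — false.

0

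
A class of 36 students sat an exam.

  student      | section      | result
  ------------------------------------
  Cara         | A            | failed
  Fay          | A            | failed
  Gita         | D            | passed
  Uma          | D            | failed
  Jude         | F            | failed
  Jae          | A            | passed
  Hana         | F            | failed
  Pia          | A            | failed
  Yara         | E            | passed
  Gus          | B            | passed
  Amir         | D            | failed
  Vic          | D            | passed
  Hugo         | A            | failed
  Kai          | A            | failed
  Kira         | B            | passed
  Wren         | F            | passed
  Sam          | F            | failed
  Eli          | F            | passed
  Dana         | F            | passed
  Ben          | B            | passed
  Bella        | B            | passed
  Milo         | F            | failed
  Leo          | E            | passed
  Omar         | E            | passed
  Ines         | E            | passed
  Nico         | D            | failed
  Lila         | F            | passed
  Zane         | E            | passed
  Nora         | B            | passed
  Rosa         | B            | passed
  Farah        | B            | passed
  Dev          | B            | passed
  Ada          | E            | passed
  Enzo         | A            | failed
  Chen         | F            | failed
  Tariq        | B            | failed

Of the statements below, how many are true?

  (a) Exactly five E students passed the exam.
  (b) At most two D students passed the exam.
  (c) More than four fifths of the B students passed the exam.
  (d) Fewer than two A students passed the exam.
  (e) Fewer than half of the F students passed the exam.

4

(a) E: |A| = 6, |A ∩ B| = 6; needs |A ∩ B| = 5 — false.
(b) D: |A| = 5, |A ∩ B| = 2; needs |A ∩ B| ≤ 2 — true.
(c) B: |A| = 9, |A ∩ B| = 8; needs |A ∩ B| / |A| > 4/5 — true.
(d) A: |A| = 7, |A ∩ B| = 1; needs |A ∩ B| < 2 — true.
(e) F: |A| = 9, |A ∩ B| = 4; needs |A ∩ B| < |A ∖ B| — true.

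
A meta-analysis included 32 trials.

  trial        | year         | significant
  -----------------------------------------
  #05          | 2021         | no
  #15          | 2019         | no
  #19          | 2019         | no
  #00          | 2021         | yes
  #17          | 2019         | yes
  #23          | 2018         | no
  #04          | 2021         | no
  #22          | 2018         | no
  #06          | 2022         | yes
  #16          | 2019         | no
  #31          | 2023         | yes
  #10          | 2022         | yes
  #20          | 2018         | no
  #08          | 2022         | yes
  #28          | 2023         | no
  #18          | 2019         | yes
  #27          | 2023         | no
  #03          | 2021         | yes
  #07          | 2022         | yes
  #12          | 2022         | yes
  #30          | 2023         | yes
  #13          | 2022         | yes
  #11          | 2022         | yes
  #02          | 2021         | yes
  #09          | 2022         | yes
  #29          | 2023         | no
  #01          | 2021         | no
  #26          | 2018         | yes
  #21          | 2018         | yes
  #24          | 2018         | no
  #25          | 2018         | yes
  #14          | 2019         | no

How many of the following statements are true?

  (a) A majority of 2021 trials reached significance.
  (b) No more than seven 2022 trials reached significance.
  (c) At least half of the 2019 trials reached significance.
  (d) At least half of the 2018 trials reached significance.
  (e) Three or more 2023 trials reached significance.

(a) 2021: |A| = 6, |A ∩ B| = 3; needs |A ∩ B| > |A ∖ B| — false.
(b) 2022: |A| = 8, |A ∩ B| = 8; needs |A ∩ B| ≤ 7 — false.
(c) 2019: |A| = 6, |A ∩ B| = 2; needs |A ∩ B| ≥ |A ∖ B| — false.
(d) 2018: |A| = 7, |A ∩ B| = 3; needs |A ∩ B| ≥ |A ∖ B| — false.
(e) 2023: |A| = 5, |A ∩ B| = 2; needs |A ∩ B| ≥ 3 — false.

0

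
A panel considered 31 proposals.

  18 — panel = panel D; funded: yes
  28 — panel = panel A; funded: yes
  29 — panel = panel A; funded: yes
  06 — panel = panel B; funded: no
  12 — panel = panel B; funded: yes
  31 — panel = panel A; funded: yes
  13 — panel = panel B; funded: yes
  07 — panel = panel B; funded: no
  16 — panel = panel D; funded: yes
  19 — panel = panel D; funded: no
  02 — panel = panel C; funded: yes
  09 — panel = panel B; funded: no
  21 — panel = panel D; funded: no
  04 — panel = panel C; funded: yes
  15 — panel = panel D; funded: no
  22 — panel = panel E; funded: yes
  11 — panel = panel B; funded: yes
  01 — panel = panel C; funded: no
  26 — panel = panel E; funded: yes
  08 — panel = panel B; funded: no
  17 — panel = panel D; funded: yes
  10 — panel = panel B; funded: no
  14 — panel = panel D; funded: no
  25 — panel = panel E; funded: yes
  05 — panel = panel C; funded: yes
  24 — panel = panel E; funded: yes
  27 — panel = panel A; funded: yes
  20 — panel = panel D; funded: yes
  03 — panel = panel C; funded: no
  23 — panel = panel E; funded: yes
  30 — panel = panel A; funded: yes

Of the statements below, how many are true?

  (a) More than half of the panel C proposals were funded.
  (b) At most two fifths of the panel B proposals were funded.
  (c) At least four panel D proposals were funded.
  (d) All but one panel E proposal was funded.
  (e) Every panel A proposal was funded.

4

(a) panel C: |A| = 5, |A ∩ B| = 3; needs |A ∩ B| > |A ∖ B| — true.
(b) panel B: |A| = 8, |A ∩ B| = 3; needs |A ∩ B| / |A| ≤ 2/5 — true.
(c) panel D: |A| = 8, |A ∩ B| = 4; needs |A ∩ B| ≥ 4 — true.
(d) panel E: |A| = 5, |A ∩ B| = 5; needs |A ∖ B| = 1 — false.
(e) panel A: |A| = 5, |A ∩ B| = 5; needs A ⊆ B, i.e. every element of A is in B (|A ∖ B| = 0) — true.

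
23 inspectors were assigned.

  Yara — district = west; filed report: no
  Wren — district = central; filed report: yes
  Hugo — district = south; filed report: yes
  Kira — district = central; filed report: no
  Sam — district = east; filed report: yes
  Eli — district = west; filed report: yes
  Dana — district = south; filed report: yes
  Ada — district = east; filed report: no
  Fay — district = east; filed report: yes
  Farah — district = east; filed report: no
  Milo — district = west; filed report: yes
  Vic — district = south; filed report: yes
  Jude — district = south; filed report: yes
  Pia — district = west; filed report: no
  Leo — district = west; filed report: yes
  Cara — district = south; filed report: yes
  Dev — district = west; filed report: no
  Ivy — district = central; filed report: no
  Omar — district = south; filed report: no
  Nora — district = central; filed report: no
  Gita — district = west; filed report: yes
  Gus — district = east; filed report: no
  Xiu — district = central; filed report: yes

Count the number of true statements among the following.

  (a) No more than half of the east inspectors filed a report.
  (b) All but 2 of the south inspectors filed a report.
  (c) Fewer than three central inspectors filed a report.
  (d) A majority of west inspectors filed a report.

3

(a) east: |A| = 5, |A ∩ B| = 2; needs |A ∩ B| ≤ |A ∖ B| — true.
(b) south: |A| = 6, |A ∩ B| = 5; needs |A ∖ B| = 2 — false.
(c) central: |A| = 5, |A ∩ B| = 2; needs |A ∩ B| < 3 — true.
(d) west: |A| = 7, |A ∩ B| = 4; needs |A ∩ B| > |A ∖ B| — true.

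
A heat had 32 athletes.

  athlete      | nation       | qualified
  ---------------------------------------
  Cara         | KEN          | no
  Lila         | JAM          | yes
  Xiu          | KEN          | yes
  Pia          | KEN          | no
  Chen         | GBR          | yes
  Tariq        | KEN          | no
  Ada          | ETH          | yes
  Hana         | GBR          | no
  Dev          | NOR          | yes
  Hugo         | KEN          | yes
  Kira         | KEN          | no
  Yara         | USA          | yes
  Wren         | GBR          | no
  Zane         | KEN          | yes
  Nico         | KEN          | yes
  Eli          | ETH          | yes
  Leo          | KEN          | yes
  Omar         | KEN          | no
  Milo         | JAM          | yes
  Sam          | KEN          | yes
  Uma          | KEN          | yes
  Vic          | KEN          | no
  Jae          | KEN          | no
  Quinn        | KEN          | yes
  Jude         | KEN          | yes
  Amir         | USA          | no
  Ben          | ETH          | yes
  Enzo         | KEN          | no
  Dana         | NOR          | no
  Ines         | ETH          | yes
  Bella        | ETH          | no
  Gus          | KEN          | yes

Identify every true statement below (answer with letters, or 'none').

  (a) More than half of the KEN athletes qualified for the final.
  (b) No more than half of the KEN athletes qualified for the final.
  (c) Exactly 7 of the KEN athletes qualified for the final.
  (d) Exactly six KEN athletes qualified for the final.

|A| = 18, |A ∩ B| = 10, |A ∖ B| = 8.
(a) |A ∩ B| > |A ∖ B|: holds.
(b) |A ∩ B| ≤ |A ∖ B|: fails.
(c) |A ∩ B| = 7: fails.
(d) |A ∩ B| = 6: fails.

(a)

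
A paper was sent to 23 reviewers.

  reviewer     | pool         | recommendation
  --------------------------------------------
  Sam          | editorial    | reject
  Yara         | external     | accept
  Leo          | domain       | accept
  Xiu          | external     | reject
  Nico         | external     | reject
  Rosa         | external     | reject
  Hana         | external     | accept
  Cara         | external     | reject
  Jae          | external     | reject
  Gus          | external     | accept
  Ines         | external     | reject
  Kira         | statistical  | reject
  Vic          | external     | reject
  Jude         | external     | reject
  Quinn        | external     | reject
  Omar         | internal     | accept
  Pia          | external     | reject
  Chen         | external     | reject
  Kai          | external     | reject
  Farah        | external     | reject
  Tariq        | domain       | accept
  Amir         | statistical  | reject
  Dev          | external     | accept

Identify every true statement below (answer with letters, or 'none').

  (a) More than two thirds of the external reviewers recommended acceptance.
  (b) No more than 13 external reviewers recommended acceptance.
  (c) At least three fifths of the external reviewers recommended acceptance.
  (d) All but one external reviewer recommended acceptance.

|A| = 17, |A ∩ B| = 4, |A ∖ B| = 13.
(a) |A ∩ B| / |A| > 2/3: fails.
(b) |A ∩ B| ≤ 13: holds.
(c) |A ∩ B| / |A| ≥ 3/5: fails.
(d) |A ∖ B| = 1: fails.

(b)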